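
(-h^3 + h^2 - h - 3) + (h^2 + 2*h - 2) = -h^3 + 2*h^2 + h - 5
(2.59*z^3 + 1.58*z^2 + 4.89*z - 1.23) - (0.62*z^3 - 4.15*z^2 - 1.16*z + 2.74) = 1.97*z^3 + 5.73*z^2 + 6.05*z - 3.97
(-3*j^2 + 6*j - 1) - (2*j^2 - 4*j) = -5*j^2 + 10*j - 1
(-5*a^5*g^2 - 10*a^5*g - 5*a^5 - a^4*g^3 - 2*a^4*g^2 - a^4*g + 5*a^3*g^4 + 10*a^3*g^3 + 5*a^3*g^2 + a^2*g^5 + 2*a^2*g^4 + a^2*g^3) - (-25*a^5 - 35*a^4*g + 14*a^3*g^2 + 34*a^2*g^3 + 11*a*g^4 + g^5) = -5*a^5*g^2 - 10*a^5*g + 20*a^5 - a^4*g^3 - 2*a^4*g^2 + 34*a^4*g + 5*a^3*g^4 + 10*a^3*g^3 - 9*a^3*g^2 + a^2*g^5 + 2*a^2*g^4 - 33*a^2*g^3 - 11*a*g^4 - g^5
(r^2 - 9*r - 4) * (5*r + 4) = 5*r^3 - 41*r^2 - 56*r - 16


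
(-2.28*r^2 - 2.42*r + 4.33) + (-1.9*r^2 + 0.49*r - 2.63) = -4.18*r^2 - 1.93*r + 1.7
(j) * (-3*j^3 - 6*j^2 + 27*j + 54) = -3*j^4 - 6*j^3 + 27*j^2 + 54*j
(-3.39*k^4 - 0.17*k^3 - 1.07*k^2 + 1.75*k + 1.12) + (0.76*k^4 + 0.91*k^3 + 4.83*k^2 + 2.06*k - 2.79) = -2.63*k^4 + 0.74*k^3 + 3.76*k^2 + 3.81*k - 1.67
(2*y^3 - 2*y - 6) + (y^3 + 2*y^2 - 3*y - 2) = 3*y^3 + 2*y^2 - 5*y - 8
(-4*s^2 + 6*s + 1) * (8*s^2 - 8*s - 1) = -32*s^4 + 80*s^3 - 36*s^2 - 14*s - 1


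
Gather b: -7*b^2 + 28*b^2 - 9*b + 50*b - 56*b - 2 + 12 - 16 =21*b^2 - 15*b - 6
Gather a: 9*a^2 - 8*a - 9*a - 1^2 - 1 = 9*a^2 - 17*a - 2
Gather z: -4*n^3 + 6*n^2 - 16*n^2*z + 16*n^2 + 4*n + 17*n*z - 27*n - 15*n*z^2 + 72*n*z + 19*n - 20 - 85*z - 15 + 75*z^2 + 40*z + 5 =-4*n^3 + 22*n^2 - 4*n + z^2*(75 - 15*n) + z*(-16*n^2 + 89*n - 45) - 30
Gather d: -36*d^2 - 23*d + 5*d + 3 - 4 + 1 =-36*d^2 - 18*d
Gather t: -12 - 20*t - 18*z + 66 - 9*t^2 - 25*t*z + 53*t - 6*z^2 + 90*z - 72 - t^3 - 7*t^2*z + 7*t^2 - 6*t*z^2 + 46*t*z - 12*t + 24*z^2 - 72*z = -t^3 + t^2*(-7*z - 2) + t*(-6*z^2 + 21*z + 21) + 18*z^2 - 18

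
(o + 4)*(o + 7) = o^2 + 11*o + 28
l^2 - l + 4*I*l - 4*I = (l - 1)*(l + 4*I)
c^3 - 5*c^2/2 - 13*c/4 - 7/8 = (c - 7/2)*(c + 1/2)^2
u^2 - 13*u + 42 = (u - 7)*(u - 6)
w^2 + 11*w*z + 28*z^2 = (w + 4*z)*(w + 7*z)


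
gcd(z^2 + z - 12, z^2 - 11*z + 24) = z - 3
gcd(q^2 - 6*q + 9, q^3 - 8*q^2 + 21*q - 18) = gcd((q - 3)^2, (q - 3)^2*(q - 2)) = q^2 - 6*q + 9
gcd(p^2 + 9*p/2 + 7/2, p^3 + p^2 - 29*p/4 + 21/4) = p + 7/2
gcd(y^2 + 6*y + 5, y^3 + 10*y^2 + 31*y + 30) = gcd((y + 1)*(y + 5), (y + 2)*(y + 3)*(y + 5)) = y + 5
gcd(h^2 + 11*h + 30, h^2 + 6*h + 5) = h + 5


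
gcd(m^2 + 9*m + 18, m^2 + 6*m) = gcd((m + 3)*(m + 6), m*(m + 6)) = m + 6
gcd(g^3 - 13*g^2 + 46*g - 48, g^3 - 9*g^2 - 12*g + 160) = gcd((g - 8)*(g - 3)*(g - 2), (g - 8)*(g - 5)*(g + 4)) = g - 8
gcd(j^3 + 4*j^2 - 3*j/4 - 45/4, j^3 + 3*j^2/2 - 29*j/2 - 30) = j^2 + 11*j/2 + 15/2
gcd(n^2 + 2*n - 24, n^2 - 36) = n + 6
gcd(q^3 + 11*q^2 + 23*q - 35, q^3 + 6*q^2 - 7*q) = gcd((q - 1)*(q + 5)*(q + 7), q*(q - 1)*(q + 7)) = q^2 + 6*q - 7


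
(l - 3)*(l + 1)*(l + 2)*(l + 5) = l^4 + 5*l^3 - 7*l^2 - 41*l - 30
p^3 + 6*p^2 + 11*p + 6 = (p + 1)*(p + 2)*(p + 3)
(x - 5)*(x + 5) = x^2 - 25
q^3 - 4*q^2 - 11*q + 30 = (q - 5)*(q - 2)*(q + 3)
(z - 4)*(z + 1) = z^2 - 3*z - 4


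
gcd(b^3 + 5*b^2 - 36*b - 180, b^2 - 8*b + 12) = b - 6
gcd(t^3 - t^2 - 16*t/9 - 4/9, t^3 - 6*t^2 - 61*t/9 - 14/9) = t^2 + t + 2/9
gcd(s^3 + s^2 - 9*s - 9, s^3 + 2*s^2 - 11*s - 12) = s^2 - 2*s - 3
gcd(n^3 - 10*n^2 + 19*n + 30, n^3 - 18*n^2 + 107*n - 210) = n^2 - 11*n + 30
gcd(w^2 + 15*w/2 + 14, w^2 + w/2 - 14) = w + 4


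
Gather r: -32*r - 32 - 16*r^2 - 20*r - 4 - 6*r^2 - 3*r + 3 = -22*r^2 - 55*r - 33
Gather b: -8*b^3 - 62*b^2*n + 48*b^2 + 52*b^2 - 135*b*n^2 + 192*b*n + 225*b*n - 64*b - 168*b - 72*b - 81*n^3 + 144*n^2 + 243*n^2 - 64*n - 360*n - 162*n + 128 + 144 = -8*b^3 + b^2*(100 - 62*n) + b*(-135*n^2 + 417*n - 304) - 81*n^3 + 387*n^2 - 586*n + 272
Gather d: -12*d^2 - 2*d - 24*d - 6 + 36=-12*d^2 - 26*d + 30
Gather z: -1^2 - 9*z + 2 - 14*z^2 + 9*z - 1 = -14*z^2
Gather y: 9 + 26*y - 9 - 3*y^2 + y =-3*y^2 + 27*y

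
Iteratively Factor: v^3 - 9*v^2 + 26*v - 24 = (v - 2)*(v^2 - 7*v + 12) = (v - 3)*(v - 2)*(v - 4)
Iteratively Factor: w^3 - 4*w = (w)*(w^2 - 4) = w*(w - 2)*(w + 2)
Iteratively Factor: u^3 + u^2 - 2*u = (u + 2)*(u^2 - u) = u*(u + 2)*(u - 1)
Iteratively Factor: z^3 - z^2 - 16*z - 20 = (z + 2)*(z^2 - 3*z - 10) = (z - 5)*(z + 2)*(z + 2)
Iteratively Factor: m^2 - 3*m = (m - 3)*(m)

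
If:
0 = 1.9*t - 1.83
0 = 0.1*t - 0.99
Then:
No Solution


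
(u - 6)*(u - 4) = u^2 - 10*u + 24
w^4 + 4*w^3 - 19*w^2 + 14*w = w*(w - 2)*(w - 1)*(w + 7)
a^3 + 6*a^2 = a^2*(a + 6)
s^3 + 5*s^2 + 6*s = s*(s + 2)*(s + 3)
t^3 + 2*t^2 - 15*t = t*(t - 3)*(t + 5)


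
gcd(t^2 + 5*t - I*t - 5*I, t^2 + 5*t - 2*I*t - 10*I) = t + 5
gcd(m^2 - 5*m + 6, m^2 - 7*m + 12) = m - 3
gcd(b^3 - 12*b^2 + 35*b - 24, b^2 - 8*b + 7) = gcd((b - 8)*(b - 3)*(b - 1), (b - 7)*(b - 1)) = b - 1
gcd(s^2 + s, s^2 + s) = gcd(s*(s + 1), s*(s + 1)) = s^2 + s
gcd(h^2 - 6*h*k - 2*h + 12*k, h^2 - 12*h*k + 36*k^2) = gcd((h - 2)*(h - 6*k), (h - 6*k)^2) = h - 6*k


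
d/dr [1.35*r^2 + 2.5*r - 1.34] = 2.7*r + 2.5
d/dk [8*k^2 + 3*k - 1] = 16*k + 3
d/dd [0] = 0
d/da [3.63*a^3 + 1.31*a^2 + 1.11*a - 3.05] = 10.89*a^2 + 2.62*a + 1.11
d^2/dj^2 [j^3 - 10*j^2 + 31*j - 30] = 6*j - 20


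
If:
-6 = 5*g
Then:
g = -6/5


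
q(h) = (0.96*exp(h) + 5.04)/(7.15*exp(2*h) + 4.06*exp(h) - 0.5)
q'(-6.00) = -0.22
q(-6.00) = -10.29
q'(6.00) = 0.00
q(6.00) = 0.00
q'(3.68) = -0.00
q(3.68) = 0.00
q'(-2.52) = -133.52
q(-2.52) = -40.28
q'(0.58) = -0.35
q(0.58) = 0.23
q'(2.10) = -0.03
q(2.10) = 0.03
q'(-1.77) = -35.75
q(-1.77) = 13.04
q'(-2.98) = -16.50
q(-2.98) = -18.48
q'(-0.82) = -3.32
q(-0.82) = 2.04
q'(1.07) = -0.16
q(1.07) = 0.11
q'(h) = (0.96*exp(h) + 5.04)*(-14.3*exp(2*h) - 4.06*exp(h))/(7.15*exp(2*h) + 4.06*exp(h) - 0.5)^2 + 0.96*exp(h)/(7.15*exp(2*h) + 4.06*exp(h) - 0.5) = (-(0.96*exp(h) + 5.04)*(14.3*exp(h) + 4.06) + 6.864*exp(2*h) + 3.8976*exp(h) - 0.48)*exp(h)/(7.15*exp(2*h) + 4.06*exp(h) - 0.5)^2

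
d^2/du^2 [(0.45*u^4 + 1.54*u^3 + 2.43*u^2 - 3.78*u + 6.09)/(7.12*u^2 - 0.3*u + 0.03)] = (45.62496*u^6 - 5.76720000000012*u^5 + 0.81971999999962*u^4 - 373.314192*u^3 + 1849.180788*u^2 - 73.196676*u - 1.569114)/(360.944128*u^6 - 45.62496*u^5 + 6.484896*u^4 - 0.41148*u^3 + 0.027324*u^2 - 0.00081*u + 2.7e-5)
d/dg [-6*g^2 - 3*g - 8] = -12*g - 3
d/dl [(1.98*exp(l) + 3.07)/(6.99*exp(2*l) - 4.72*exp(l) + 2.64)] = (-13.8402*exp(2*l) - 42.9186*exp(l) + 19.7176)*exp(l)/(48.8601*exp(4*l) - 65.9856*exp(3*l) + 59.1856*exp(2*l) - 24.9216*exp(l) + 6.9696)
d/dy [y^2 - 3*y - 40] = 2*y - 3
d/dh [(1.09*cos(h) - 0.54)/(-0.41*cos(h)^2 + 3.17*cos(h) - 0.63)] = (-0.4469*cos(h)^2 + 0.4428*cos(h) - 1.0251)*sin(h)/(0.1681*cos(h)^4 - 2.5994*cos(h)^3 + 10.5655*cos(h)^2 - 3.9942*cos(h) + 0.3969)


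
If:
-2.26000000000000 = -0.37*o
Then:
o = 6.11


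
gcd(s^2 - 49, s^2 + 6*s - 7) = s + 7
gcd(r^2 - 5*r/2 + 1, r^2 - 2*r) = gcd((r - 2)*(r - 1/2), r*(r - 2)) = r - 2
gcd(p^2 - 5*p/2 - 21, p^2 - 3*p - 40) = 1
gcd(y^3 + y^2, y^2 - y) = y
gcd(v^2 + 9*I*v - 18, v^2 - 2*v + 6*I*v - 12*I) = v + 6*I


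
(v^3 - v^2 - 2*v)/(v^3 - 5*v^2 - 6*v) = (v - 2)/(v - 6)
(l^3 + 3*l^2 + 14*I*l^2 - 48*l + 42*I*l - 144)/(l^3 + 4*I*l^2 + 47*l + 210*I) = (l^2 + l*(3 + 8*I) + 24*I)/(l^2 - 2*I*l + 35)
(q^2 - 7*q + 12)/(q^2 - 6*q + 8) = (q - 3)/(q - 2)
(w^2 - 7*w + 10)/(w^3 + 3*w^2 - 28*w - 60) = (w - 2)/(w^2 + 8*w + 12)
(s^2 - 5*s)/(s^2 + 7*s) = (s - 5)/(s + 7)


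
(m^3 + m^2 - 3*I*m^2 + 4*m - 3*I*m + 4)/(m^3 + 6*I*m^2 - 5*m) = (m^2 + m*(1 - 4*I) - 4*I)/(m*(m + 5*I))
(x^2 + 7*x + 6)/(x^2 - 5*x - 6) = (x + 6)/(x - 6)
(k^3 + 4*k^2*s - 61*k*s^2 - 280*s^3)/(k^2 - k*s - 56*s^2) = k + 5*s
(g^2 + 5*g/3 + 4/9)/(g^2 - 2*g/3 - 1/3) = (g + 4/3)/(g - 1)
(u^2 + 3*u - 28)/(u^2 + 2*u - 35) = (u - 4)/(u - 5)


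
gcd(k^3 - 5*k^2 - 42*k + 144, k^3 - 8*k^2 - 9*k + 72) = k^2 - 11*k + 24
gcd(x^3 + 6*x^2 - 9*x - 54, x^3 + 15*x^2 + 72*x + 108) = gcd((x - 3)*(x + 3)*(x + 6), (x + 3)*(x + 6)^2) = x^2 + 9*x + 18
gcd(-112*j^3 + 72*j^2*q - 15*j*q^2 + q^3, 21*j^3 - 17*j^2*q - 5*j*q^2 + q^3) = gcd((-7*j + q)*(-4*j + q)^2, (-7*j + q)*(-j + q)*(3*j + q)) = -7*j + q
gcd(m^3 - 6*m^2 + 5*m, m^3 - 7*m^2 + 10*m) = m^2 - 5*m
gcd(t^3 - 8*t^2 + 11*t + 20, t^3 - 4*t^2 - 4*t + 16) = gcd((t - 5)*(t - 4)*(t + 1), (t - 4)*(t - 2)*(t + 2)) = t - 4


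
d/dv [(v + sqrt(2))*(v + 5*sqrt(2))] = 2*v + 6*sqrt(2)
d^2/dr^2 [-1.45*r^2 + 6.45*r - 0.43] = -2.90000000000000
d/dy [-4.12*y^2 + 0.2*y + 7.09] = 0.2 - 8.24*y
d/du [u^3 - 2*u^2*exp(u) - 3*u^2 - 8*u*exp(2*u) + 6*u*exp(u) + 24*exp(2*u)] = -2*u^2*exp(u) + 3*u^2 - 16*u*exp(2*u) + 2*u*exp(u) - 6*u + 40*exp(2*u) + 6*exp(u)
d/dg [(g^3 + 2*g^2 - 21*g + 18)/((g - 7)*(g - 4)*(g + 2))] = (-11*g^4 + 54*g^3 - 63*g^2 + 548*g - 1284)/(g^6 - 18*g^5 + 93*g^4 + 4*g^3 - 972*g^2 + 672*g + 3136)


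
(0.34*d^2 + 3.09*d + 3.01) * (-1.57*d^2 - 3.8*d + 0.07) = -0.5338*d^4 - 6.1433*d^3 - 16.4439*d^2 - 11.2217*d + 0.2107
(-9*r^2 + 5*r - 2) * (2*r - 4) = -18*r^3 + 46*r^2 - 24*r + 8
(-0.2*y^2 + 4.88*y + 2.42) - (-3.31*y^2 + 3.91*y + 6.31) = 3.11*y^2 + 0.97*y - 3.89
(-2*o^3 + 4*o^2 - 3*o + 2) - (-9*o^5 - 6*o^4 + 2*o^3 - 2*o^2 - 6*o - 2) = 9*o^5 + 6*o^4 - 4*o^3 + 6*o^2 + 3*o + 4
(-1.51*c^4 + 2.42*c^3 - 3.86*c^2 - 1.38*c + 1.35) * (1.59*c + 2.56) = -2.4009*c^5 - 0.0178000000000003*c^4 + 0.0577999999999994*c^3 - 12.0758*c^2 - 1.3863*c + 3.456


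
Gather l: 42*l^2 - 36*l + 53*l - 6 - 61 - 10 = 42*l^2 + 17*l - 77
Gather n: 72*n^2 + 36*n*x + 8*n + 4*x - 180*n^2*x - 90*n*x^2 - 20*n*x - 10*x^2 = n^2*(72 - 180*x) + n*(-90*x^2 + 16*x + 8) - 10*x^2 + 4*x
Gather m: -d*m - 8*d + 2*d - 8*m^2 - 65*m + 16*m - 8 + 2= -6*d - 8*m^2 + m*(-d - 49) - 6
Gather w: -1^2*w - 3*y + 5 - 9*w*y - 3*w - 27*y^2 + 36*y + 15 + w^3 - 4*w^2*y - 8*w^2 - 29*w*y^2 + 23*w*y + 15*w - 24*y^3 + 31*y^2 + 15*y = w^3 + w^2*(-4*y - 8) + w*(-29*y^2 + 14*y + 11) - 24*y^3 + 4*y^2 + 48*y + 20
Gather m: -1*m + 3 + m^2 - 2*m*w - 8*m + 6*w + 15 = m^2 + m*(-2*w - 9) + 6*w + 18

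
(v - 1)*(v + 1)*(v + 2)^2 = v^4 + 4*v^3 + 3*v^2 - 4*v - 4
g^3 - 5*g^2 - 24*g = g*(g - 8)*(g + 3)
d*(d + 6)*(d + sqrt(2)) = d^3 + sqrt(2)*d^2 + 6*d^2 + 6*sqrt(2)*d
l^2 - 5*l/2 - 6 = (l - 4)*(l + 3/2)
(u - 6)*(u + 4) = u^2 - 2*u - 24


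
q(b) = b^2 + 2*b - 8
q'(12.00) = 26.00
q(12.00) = 160.00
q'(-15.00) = -28.00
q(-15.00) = 187.00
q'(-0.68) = 0.64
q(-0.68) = -8.90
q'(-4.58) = -7.16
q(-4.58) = 3.82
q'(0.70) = 3.40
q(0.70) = -6.11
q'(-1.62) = -1.24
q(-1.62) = -8.62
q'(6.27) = 14.54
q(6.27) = 43.85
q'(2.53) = 7.06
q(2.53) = 3.46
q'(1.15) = 4.30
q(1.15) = -4.38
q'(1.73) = 5.46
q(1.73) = -1.55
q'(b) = 2*b + 2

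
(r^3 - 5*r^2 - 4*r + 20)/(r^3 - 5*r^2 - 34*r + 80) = (r^2 - 3*r - 10)/(r^2 - 3*r - 40)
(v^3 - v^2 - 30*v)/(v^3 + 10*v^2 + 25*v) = (v - 6)/(v + 5)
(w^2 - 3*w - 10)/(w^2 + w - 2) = (w - 5)/(w - 1)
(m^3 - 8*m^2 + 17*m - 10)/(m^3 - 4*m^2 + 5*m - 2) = (m - 5)/(m - 1)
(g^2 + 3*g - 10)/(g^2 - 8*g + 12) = (g + 5)/(g - 6)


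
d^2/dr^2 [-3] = 0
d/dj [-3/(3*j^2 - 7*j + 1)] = 3*(6*j - 7)/(3*j^2 - 7*j + 1)^2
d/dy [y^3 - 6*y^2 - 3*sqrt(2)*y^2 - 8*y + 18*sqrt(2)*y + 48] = 3*y^2 - 12*y - 6*sqrt(2)*y - 8 + 18*sqrt(2)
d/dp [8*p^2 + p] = 16*p + 1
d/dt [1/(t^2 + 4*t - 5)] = 2*(-t - 2)/(t^2 + 4*t - 5)^2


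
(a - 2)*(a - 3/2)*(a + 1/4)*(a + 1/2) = a^4 - 11*a^3/4 + a^2/2 + 29*a/16 + 3/8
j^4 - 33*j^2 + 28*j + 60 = (j - 5)*(j - 2)*(j + 1)*(j + 6)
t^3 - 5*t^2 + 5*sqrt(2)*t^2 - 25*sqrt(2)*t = t*(t - 5)*(t + 5*sqrt(2))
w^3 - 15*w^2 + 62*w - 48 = (w - 8)*(w - 6)*(w - 1)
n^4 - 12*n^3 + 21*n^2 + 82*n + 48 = (n - 8)*(n - 6)*(n + 1)^2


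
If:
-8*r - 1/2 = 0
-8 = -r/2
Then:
No Solution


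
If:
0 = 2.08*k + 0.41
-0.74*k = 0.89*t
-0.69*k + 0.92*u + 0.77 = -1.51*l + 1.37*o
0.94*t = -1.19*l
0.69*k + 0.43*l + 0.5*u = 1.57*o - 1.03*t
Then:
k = -0.20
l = -0.13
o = -0.50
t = 0.16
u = -1.51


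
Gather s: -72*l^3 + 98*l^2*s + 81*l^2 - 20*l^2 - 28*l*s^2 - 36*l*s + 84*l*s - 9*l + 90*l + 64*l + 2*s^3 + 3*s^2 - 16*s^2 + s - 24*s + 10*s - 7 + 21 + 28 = -72*l^3 + 61*l^2 + 145*l + 2*s^3 + s^2*(-28*l - 13) + s*(98*l^2 + 48*l - 13) + 42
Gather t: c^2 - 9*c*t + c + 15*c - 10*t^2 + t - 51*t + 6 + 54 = c^2 + 16*c - 10*t^2 + t*(-9*c - 50) + 60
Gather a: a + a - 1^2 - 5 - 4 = 2*a - 10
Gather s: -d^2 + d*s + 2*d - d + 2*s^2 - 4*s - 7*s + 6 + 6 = -d^2 + d + 2*s^2 + s*(d - 11) + 12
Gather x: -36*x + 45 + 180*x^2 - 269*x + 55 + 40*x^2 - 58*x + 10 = 220*x^2 - 363*x + 110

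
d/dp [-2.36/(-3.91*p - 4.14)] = -9.2276/(3.91*p + 4.14)^2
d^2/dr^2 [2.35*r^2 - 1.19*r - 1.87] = 4.70000000000000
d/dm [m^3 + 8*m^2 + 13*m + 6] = 3*m^2 + 16*m + 13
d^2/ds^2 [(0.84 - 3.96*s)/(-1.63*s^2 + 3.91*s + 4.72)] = ((33.7056 - 38.7288*s)*(-1.63*s^2 + 3.91*s + 4.72) - (3.26*s - 3.91)*(3.96*s - 0.84)*(6.52*s - 7.82))/(-1.63*s^2 + 3.91*s + 4.72)^3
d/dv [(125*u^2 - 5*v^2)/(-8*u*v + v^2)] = 10*(v^2*(8*u - v) + (4*u - v)*(25*u^2 - v^2))/(v^2*(8*u - v)^2)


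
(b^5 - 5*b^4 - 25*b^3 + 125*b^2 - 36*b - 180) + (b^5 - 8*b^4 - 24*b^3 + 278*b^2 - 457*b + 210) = 2*b^5 - 13*b^4 - 49*b^3 + 403*b^2 - 493*b + 30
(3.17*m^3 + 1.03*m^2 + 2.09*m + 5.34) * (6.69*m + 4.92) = 21.2073*m^4 + 22.4871*m^3 + 19.0497*m^2 + 46.0074*m + 26.2728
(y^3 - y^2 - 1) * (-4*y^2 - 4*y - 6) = -4*y^5 - 2*y^3 + 10*y^2 + 4*y + 6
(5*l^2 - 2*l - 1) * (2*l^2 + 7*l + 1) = 10*l^4 + 31*l^3 - 11*l^2 - 9*l - 1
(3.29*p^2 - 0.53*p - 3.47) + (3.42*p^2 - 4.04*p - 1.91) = 6.71*p^2 - 4.57*p - 5.38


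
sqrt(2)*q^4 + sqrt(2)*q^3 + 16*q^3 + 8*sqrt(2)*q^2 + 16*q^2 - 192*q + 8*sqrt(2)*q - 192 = (q - 2*sqrt(2))*(q + 4*sqrt(2))*(q + 6*sqrt(2))*(sqrt(2)*q + sqrt(2))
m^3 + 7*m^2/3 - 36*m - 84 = (m - 6)*(m + 7/3)*(m + 6)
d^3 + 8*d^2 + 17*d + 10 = (d + 1)*(d + 2)*(d + 5)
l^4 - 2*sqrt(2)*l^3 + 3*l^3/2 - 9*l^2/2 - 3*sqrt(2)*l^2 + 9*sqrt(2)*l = l*(l - 3/2)*(l + 3)*(l - 2*sqrt(2))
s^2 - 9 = (s - 3)*(s + 3)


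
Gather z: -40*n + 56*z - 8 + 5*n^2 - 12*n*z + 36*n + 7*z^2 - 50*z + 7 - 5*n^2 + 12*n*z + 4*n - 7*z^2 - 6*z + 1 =0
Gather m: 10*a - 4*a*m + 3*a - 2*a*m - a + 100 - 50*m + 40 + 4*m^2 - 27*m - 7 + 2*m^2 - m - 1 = 12*a + 6*m^2 + m*(-6*a - 78) + 132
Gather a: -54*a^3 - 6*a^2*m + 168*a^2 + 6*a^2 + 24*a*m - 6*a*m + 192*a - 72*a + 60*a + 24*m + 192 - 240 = -54*a^3 + a^2*(174 - 6*m) + a*(18*m + 180) + 24*m - 48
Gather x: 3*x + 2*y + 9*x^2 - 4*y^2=9*x^2 + 3*x - 4*y^2 + 2*y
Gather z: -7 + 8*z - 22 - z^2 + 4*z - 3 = -z^2 + 12*z - 32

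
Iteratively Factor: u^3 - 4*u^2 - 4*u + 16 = (u + 2)*(u^2 - 6*u + 8) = (u - 4)*(u + 2)*(u - 2)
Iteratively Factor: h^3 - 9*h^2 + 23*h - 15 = (h - 3)*(h^2 - 6*h + 5) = (h - 3)*(h - 1)*(h - 5)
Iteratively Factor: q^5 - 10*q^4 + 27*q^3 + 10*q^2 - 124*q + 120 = (q + 2)*(q^4 - 12*q^3 + 51*q^2 - 92*q + 60) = (q - 2)*(q + 2)*(q^3 - 10*q^2 + 31*q - 30) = (q - 5)*(q - 2)*(q + 2)*(q^2 - 5*q + 6) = (q - 5)*(q - 2)^2*(q + 2)*(q - 3)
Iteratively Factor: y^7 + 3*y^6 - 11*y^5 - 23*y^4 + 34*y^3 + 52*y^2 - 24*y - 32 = (y - 2)*(y^6 + 5*y^5 - y^4 - 25*y^3 - 16*y^2 + 20*y + 16) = (y - 2)*(y + 1)*(y^5 + 4*y^4 - 5*y^3 - 20*y^2 + 4*y + 16) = (y - 2)*(y + 1)*(y + 4)*(y^4 - 5*y^2 + 4) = (y - 2)*(y - 1)*(y + 1)*(y + 4)*(y^3 + y^2 - 4*y - 4) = (y - 2)*(y - 1)*(y + 1)^2*(y + 4)*(y^2 - 4) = (y - 2)*(y - 1)*(y + 1)^2*(y + 2)*(y + 4)*(y - 2)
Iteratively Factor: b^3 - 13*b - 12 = (b - 4)*(b^2 + 4*b + 3) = (b - 4)*(b + 3)*(b + 1)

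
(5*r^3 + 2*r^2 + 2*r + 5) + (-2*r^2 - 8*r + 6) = 5*r^3 - 6*r + 11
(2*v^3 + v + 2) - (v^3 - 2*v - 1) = v^3 + 3*v + 3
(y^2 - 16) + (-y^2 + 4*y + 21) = 4*y + 5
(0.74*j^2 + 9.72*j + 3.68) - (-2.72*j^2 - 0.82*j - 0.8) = 3.46*j^2 + 10.54*j + 4.48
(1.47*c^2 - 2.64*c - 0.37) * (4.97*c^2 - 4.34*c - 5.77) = 7.3059*c^4 - 19.5006*c^3 + 1.1368*c^2 + 16.8386*c + 2.1349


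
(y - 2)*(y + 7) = y^2 + 5*y - 14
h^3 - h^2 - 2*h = h*(h - 2)*(h + 1)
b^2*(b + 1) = b^3 + b^2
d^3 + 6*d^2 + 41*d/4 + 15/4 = (d + 1/2)*(d + 5/2)*(d + 3)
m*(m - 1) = m^2 - m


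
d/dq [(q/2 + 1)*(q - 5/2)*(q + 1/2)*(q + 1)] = 2*q^3 + 3*q^2/2 - 21*q/4 - 31/8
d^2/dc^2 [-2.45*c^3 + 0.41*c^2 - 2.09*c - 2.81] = 0.82 - 14.7*c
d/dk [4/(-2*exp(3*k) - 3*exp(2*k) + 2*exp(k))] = 8*(3*exp(2*k) + 3*exp(k) - 1)*exp(-k)/(2*exp(2*k) + 3*exp(k) - 2)^2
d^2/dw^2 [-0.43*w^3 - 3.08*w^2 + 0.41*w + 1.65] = -2.58*w - 6.16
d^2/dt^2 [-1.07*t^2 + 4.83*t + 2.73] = -2.14000000000000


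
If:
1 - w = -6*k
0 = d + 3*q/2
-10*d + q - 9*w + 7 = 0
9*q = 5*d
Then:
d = 0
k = -1/27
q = 0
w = 7/9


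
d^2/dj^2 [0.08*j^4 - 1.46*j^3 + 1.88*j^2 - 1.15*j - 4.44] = 0.96*j^2 - 8.76*j + 3.76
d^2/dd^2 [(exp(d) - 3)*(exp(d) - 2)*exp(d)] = (9*exp(2*d) - 20*exp(d) + 6)*exp(d)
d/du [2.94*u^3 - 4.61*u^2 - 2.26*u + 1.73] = 8.82*u^2 - 9.22*u - 2.26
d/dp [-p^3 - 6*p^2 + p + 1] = -3*p^2 - 12*p + 1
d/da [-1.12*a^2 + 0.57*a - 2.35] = 0.57 - 2.24*a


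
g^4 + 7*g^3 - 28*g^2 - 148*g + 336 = (g - 4)*(g - 2)*(g + 6)*(g + 7)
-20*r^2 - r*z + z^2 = (-5*r + z)*(4*r + z)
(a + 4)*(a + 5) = a^2 + 9*a + 20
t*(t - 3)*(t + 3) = t^3 - 9*t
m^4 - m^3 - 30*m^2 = m^2*(m - 6)*(m + 5)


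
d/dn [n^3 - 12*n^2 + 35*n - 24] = 3*n^2 - 24*n + 35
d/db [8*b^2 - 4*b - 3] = 16*b - 4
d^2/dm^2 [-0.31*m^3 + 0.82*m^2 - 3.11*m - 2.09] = 1.64 - 1.86*m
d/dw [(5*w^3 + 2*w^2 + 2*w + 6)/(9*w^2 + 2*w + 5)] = (45*w^4 + 20*w^3 + 61*w^2 - 88*w - 2)/(81*w^4 + 36*w^3 + 94*w^2 + 20*w + 25)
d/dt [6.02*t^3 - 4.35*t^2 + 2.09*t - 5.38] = 18.06*t^2 - 8.7*t + 2.09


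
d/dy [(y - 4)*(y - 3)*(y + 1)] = 3*y^2 - 12*y + 5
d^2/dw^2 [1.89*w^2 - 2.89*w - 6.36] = 3.78000000000000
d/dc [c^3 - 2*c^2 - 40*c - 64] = 3*c^2 - 4*c - 40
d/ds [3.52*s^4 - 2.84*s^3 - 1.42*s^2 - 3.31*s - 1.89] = 14.08*s^3 - 8.52*s^2 - 2.84*s - 3.31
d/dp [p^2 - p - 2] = 2*p - 1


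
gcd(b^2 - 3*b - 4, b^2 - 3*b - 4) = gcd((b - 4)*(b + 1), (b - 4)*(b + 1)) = b^2 - 3*b - 4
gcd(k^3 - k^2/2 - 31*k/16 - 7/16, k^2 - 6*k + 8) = 1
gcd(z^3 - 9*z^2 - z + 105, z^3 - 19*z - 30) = z^2 - 2*z - 15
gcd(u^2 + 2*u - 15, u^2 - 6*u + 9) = u - 3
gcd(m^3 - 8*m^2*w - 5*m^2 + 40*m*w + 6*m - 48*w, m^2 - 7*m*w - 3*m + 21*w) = m - 3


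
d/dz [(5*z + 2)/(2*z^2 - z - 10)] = (10*z^2 - 5*z - (4*z - 1)*(5*z + 2) - 50)/(-2*z^2 + z + 10)^2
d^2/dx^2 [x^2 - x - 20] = 2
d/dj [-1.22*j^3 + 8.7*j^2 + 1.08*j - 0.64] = -3.66*j^2 + 17.4*j + 1.08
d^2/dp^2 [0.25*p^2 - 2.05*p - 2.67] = 0.500000000000000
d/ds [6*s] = 6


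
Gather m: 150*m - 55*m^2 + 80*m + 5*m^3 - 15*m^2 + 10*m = 5*m^3 - 70*m^2 + 240*m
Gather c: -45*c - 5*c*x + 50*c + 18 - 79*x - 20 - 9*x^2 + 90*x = c*(5 - 5*x) - 9*x^2 + 11*x - 2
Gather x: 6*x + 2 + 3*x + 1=9*x + 3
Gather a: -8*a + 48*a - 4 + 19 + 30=40*a + 45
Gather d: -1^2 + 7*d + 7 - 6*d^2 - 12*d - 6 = -6*d^2 - 5*d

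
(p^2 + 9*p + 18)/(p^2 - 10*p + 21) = (p^2 + 9*p + 18)/(p^2 - 10*p + 21)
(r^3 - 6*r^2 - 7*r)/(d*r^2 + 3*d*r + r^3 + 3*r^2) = (r^2 - 6*r - 7)/(d*r + 3*d + r^2 + 3*r)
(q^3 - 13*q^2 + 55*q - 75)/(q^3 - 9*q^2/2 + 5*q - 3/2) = 2*(q^2 - 10*q + 25)/(2*q^2 - 3*q + 1)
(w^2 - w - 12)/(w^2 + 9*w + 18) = (w - 4)/(w + 6)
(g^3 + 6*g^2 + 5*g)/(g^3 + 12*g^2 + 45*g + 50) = g*(g + 1)/(g^2 + 7*g + 10)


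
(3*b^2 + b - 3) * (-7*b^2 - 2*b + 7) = -21*b^4 - 13*b^3 + 40*b^2 + 13*b - 21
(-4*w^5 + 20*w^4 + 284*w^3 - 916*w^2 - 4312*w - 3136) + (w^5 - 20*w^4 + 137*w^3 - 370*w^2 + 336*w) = -3*w^5 + 421*w^3 - 1286*w^2 - 3976*w - 3136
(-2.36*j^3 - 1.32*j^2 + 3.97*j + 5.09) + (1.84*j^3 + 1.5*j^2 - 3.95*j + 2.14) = -0.52*j^3 + 0.18*j^2 + 0.02*j + 7.23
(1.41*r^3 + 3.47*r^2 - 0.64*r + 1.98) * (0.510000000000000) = 0.7191*r^3 + 1.7697*r^2 - 0.3264*r + 1.0098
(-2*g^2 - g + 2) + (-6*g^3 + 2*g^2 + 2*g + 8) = -6*g^3 + g + 10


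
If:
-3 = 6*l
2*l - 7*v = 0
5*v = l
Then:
No Solution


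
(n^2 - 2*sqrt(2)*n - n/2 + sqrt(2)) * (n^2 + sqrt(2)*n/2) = n^4 - 3*sqrt(2)*n^3/2 - n^3/2 - 2*n^2 + 3*sqrt(2)*n^2/4 + n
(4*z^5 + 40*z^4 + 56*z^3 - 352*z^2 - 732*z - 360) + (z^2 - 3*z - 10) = 4*z^5 + 40*z^4 + 56*z^3 - 351*z^2 - 735*z - 370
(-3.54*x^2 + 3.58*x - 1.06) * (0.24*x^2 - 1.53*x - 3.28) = -0.8496*x^4 + 6.2754*x^3 + 5.8794*x^2 - 10.1206*x + 3.4768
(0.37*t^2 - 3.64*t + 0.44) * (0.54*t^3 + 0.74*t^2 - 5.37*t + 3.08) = 0.1998*t^5 - 1.6918*t^4 - 4.4429*t^3 + 21.012*t^2 - 13.574*t + 1.3552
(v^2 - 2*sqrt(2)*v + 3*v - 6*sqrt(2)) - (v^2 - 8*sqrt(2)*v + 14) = 3*v + 6*sqrt(2)*v - 14 - 6*sqrt(2)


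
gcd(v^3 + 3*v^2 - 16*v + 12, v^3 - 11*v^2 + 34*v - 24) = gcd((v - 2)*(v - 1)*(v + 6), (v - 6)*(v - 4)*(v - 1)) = v - 1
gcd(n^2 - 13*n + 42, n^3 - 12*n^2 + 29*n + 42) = n^2 - 13*n + 42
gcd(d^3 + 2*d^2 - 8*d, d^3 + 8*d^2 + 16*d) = d^2 + 4*d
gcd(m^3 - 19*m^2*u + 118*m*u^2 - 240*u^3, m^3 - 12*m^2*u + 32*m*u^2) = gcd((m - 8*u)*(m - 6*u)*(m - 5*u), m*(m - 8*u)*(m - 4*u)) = -m + 8*u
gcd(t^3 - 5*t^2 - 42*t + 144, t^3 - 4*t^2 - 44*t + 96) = t^2 - 2*t - 48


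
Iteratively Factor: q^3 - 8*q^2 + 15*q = (q - 3)*(q^2 - 5*q) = q*(q - 3)*(q - 5)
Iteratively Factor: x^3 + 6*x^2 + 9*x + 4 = (x + 1)*(x^2 + 5*x + 4) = (x + 1)*(x + 4)*(x + 1)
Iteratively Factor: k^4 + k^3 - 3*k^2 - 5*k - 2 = (k + 1)*(k^3 - 3*k - 2) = (k + 1)^2*(k^2 - k - 2) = (k - 2)*(k + 1)^2*(k + 1)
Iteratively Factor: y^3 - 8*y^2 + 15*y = (y)*(y^2 - 8*y + 15) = y*(y - 5)*(y - 3)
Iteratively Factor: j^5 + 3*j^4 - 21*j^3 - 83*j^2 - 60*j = (j + 3)*(j^4 - 21*j^2 - 20*j) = (j + 3)*(j + 4)*(j^3 - 4*j^2 - 5*j) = j*(j + 3)*(j + 4)*(j^2 - 4*j - 5) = j*(j + 1)*(j + 3)*(j + 4)*(j - 5)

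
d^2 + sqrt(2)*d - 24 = (d - 3*sqrt(2))*(d + 4*sqrt(2))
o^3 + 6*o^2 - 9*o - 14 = (o - 2)*(o + 1)*(o + 7)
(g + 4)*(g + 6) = g^2 + 10*g + 24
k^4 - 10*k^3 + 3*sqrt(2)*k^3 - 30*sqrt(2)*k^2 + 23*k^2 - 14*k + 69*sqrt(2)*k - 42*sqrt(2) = (k - 7)*(k - 2)*(k - 1)*(k + 3*sqrt(2))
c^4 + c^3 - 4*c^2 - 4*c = c*(c - 2)*(c + 1)*(c + 2)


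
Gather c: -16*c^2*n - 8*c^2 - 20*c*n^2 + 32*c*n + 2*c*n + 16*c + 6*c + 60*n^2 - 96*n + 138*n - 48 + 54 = c^2*(-16*n - 8) + c*(-20*n^2 + 34*n + 22) + 60*n^2 + 42*n + 6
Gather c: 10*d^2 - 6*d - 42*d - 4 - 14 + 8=10*d^2 - 48*d - 10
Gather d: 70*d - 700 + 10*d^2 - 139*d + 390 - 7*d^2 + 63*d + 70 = 3*d^2 - 6*d - 240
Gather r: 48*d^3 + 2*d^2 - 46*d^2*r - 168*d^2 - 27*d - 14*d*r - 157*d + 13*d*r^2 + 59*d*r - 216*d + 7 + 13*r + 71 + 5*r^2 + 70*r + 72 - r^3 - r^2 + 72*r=48*d^3 - 166*d^2 - 400*d - r^3 + r^2*(13*d + 4) + r*(-46*d^2 + 45*d + 155) + 150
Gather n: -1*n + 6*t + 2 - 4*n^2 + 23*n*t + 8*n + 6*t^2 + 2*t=-4*n^2 + n*(23*t + 7) + 6*t^2 + 8*t + 2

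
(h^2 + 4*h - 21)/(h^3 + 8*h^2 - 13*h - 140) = (h - 3)/(h^2 + h - 20)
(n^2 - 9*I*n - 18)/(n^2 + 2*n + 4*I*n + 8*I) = (n^2 - 9*I*n - 18)/(n^2 + n*(2 + 4*I) + 8*I)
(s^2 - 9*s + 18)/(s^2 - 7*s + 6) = (s - 3)/(s - 1)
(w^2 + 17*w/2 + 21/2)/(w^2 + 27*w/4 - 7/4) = 2*(2*w + 3)/(4*w - 1)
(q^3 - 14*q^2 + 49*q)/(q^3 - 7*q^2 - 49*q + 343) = q/(q + 7)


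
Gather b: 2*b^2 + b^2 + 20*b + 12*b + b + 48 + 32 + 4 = 3*b^2 + 33*b + 84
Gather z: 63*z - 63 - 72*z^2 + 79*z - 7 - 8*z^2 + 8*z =-80*z^2 + 150*z - 70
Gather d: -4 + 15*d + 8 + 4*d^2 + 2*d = 4*d^2 + 17*d + 4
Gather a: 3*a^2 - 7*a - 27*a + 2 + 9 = 3*a^2 - 34*a + 11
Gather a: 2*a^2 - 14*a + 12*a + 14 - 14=2*a^2 - 2*a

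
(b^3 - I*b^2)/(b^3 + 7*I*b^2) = (b - I)/(b + 7*I)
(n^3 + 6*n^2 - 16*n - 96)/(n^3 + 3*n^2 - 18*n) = (n^2 - 16)/(n*(n - 3))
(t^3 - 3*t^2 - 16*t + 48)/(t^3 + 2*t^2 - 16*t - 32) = (t - 3)/(t + 2)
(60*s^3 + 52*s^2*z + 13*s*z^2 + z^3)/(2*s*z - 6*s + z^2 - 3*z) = (30*s^2 + 11*s*z + z^2)/(z - 3)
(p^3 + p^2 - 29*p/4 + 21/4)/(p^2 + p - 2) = (p^2 + 2*p - 21/4)/(p + 2)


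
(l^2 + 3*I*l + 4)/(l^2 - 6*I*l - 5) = (l + 4*I)/(l - 5*I)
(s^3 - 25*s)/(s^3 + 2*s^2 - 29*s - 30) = s*(s + 5)/(s^2 + 7*s + 6)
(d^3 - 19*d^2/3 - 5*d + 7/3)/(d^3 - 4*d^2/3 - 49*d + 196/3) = (3*d^2 + 2*d - 1)/(3*d^2 + 17*d - 28)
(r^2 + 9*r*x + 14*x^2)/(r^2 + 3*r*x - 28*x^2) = (-r - 2*x)/(-r + 4*x)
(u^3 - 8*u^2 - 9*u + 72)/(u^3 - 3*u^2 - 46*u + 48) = (u^2 - 9)/(u^2 + 5*u - 6)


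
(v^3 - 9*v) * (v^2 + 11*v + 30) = v^5 + 11*v^4 + 21*v^3 - 99*v^2 - 270*v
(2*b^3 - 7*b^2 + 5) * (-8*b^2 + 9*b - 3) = -16*b^5 + 74*b^4 - 69*b^3 - 19*b^2 + 45*b - 15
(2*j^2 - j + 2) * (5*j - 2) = 10*j^3 - 9*j^2 + 12*j - 4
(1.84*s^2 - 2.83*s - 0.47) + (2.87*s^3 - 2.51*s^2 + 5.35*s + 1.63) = 2.87*s^3 - 0.67*s^2 + 2.52*s + 1.16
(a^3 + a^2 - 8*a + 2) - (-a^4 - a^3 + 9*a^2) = a^4 + 2*a^3 - 8*a^2 - 8*a + 2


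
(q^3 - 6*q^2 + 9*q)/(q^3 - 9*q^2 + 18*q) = (q - 3)/(q - 6)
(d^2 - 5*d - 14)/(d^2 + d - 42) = (d^2 - 5*d - 14)/(d^2 + d - 42)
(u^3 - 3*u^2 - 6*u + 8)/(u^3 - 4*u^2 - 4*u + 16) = (u - 1)/(u - 2)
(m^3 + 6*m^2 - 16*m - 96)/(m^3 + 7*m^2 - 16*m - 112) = (m + 6)/(m + 7)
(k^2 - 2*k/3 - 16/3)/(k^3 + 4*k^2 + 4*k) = (k - 8/3)/(k*(k + 2))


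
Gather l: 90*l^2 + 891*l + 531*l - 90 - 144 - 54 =90*l^2 + 1422*l - 288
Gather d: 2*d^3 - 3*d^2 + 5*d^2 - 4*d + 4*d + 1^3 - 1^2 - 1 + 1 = 2*d^3 + 2*d^2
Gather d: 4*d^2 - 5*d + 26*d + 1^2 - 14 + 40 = 4*d^2 + 21*d + 27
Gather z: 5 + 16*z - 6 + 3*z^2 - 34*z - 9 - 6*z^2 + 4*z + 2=-3*z^2 - 14*z - 8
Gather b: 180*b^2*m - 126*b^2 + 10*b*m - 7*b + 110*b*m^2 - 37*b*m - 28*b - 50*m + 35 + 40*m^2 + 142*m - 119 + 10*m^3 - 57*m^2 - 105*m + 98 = b^2*(180*m - 126) + b*(110*m^2 - 27*m - 35) + 10*m^3 - 17*m^2 - 13*m + 14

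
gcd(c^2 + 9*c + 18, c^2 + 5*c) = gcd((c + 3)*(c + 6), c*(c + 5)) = 1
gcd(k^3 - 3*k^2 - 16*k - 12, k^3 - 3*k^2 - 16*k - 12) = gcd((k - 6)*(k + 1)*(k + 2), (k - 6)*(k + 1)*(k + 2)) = k^3 - 3*k^2 - 16*k - 12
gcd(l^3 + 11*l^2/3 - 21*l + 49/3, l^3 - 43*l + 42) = l^2 + 6*l - 7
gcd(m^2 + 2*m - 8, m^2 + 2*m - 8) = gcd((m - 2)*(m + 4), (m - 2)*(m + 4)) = m^2 + 2*m - 8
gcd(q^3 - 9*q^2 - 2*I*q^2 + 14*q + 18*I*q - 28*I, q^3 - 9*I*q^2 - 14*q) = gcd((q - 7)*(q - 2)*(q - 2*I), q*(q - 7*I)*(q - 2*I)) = q - 2*I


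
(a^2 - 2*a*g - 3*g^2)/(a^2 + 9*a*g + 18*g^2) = (a^2 - 2*a*g - 3*g^2)/(a^2 + 9*a*g + 18*g^2)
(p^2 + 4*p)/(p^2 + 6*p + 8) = p/(p + 2)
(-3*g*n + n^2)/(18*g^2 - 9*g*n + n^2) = -n/(6*g - n)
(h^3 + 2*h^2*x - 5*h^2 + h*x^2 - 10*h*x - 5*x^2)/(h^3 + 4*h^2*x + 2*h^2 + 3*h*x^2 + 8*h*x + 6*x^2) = (h^2 + h*x - 5*h - 5*x)/(h^2 + 3*h*x + 2*h + 6*x)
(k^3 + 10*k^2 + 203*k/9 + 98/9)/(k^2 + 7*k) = k + 3 + 14/(9*k)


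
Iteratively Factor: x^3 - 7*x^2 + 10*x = (x - 5)*(x^2 - 2*x) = (x - 5)*(x - 2)*(x)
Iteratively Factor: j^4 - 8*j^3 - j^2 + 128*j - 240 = (j + 4)*(j^3 - 12*j^2 + 47*j - 60) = (j - 5)*(j + 4)*(j^2 - 7*j + 12) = (j - 5)*(j - 4)*(j + 4)*(j - 3)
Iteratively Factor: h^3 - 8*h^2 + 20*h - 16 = (h - 2)*(h^2 - 6*h + 8) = (h - 4)*(h - 2)*(h - 2)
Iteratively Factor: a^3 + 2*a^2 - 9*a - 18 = (a - 3)*(a^2 + 5*a + 6) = (a - 3)*(a + 3)*(a + 2)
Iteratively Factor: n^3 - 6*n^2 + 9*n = (n - 3)*(n^2 - 3*n) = (n - 3)^2*(n)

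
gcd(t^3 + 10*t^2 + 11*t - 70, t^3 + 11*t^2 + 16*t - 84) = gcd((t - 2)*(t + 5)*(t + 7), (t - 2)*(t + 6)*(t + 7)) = t^2 + 5*t - 14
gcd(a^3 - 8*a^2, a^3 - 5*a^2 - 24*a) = a^2 - 8*a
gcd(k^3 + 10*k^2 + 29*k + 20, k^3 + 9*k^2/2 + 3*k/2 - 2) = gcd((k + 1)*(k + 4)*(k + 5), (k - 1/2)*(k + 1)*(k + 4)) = k^2 + 5*k + 4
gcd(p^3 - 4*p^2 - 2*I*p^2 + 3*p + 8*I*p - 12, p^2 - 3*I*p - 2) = 1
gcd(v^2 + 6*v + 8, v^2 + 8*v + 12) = v + 2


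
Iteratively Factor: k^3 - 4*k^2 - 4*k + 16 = (k - 2)*(k^2 - 2*k - 8) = (k - 2)*(k + 2)*(k - 4)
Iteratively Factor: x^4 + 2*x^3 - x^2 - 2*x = (x + 2)*(x^3 - x) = (x + 1)*(x + 2)*(x^2 - x) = (x - 1)*(x + 1)*(x + 2)*(x)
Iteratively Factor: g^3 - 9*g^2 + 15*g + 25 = (g + 1)*(g^2 - 10*g + 25) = (g - 5)*(g + 1)*(g - 5)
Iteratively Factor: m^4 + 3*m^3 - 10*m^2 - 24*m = (m)*(m^3 + 3*m^2 - 10*m - 24) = m*(m + 4)*(m^2 - m - 6) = m*(m + 2)*(m + 4)*(m - 3)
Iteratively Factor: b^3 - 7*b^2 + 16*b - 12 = (b - 2)*(b^2 - 5*b + 6) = (b - 2)^2*(b - 3)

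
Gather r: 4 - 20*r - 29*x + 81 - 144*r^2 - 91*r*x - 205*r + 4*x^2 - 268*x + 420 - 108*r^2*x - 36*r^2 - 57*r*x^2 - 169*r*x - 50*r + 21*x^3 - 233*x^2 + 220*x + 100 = r^2*(-108*x - 180) + r*(-57*x^2 - 260*x - 275) + 21*x^3 - 229*x^2 - 77*x + 605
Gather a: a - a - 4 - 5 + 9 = 0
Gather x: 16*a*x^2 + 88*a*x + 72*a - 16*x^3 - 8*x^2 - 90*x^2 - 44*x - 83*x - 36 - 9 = 72*a - 16*x^3 + x^2*(16*a - 98) + x*(88*a - 127) - 45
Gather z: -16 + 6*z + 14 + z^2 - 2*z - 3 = z^2 + 4*z - 5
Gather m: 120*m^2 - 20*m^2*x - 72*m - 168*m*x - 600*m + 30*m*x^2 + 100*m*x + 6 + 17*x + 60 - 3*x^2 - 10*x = m^2*(120 - 20*x) + m*(30*x^2 - 68*x - 672) - 3*x^2 + 7*x + 66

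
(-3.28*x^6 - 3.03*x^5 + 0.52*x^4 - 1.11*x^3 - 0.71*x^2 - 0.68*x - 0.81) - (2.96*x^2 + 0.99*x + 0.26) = -3.28*x^6 - 3.03*x^5 + 0.52*x^4 - 1.11*x^3 - 3.67*x^2 - 1.67*x - 1.07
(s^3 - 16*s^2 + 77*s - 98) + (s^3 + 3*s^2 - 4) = 2*s^3 - 13*s^2 + 77*s - 102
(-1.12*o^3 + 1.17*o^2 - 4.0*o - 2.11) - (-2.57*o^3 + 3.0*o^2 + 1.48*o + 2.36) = 1.45*o^3 - 1.83*o^2 - 5.48*o - 4.47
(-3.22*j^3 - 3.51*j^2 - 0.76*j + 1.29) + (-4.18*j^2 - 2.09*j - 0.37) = -3.22*j^3 - 7.69*j^2 - 2.85*j + 0.92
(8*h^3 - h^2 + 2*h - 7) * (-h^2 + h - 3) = -8*h^5 + 9*h^4 - 27*h^3 + 12*h^2 - 13*h + 21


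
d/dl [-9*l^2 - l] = -18*l - 1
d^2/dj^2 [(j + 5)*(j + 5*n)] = 2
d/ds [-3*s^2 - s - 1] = -6*s - 1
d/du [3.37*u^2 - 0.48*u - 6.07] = 6.74*u - 0.48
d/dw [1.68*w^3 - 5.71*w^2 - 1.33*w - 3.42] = 5.04*w^2 - 11.42*w - 1.33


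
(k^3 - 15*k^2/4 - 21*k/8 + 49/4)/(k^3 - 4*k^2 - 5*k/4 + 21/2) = (4*k + 7)/(2*(2*k + 3))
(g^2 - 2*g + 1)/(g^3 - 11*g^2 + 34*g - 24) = (g - 1)/(g^2 - 10*g + 24)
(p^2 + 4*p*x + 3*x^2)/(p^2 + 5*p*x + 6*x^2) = (p + x)/(p + 2*x)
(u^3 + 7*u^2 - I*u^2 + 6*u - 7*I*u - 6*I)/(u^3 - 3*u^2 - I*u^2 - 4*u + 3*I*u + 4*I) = (u + 6)/(u - 4)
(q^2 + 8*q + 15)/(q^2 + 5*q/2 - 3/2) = 2*(q + 5)/(2*q - 1)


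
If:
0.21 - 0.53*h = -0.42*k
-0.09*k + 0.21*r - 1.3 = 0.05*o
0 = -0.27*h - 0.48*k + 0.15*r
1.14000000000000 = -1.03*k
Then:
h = -0.48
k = -1.11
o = -42.52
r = -4.41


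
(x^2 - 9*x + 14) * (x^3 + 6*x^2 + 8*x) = x^5 - 3*x^4 - 32*x^3 + 12*x^2 + 112*x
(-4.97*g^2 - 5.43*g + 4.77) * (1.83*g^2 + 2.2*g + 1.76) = -9.0951*g^4 - 20.8709*g^3 - 11.9641*g^2 + 0.937200000000001*g + 8.3952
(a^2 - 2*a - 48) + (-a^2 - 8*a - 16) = -10*a - 64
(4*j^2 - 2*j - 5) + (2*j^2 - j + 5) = 6*j^2 - 3*j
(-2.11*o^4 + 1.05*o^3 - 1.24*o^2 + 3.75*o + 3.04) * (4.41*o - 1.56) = -9.3051*o^5 + 7.9221*o^4 - 7.1064*o^3 + 18.4719*o^2 + 7.5564*o - 4.7424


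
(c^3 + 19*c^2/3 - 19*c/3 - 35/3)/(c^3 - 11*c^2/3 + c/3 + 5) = (c + 7)/(c - 3)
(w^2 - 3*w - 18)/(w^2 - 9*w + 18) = (w + 3)/(w - 3)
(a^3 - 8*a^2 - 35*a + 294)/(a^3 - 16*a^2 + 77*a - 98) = (a + 6)/(a - 2)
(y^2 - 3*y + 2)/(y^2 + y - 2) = (y - 2)/(y + 2)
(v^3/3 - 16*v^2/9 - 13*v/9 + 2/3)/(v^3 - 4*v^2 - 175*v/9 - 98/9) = (-3*v^3 + 16*v^2 + 13*v - 6)/(-9*v^3 + 36*v^2 + 175*v + 98)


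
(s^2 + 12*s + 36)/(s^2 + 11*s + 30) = (s + 6)/(s + 5)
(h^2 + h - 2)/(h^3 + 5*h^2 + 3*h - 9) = (h + 2)/(h^2 + 6*h + 9)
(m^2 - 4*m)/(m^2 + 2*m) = (m - 4)/(m + 2)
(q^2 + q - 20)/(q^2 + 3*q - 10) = (q - 4)/(q - 2)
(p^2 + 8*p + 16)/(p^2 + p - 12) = (p + 4)/(p - 3)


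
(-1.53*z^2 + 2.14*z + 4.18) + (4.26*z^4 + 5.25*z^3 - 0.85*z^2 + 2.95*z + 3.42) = 4.26*z^4 + 5.25*z^3 - 2.38*z^2 + 5.09*z + 7.6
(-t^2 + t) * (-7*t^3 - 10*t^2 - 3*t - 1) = 7*t^5 + 3*t^4 - 7*t^3 - 2*t^2 - t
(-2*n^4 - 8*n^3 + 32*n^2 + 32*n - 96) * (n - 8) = -2*n^5 + 8*n^4 + 96*n^3 - 224*n^2 - 352*n + 768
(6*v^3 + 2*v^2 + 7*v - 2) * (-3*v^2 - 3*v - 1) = -18*v^5 - 24*v^4 - 33*v^3 - 17*v^2 - v + 2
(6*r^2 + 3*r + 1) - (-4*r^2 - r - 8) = 10*r^2 + 4*r + 9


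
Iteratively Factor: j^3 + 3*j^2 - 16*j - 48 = (j - 4)*(j^2 + 7*j + 12) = (j - 4)*(j + 4)*(j + 3)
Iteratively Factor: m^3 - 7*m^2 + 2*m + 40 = (m - 5)*(m^2 - 2*m - 8) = (m - 5)*(m + 2)*(m - 4)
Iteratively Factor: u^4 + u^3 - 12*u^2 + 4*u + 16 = (u + 4)*(u^3 - 3*u^2 + 4) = (u + 1)*(u + 4)*(u^2 - 4*u + 4) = (u - 2)*(u + 1)*(u + 4)*(u - 2)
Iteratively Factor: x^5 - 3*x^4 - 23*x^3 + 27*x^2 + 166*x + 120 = (x - 5)*(x^4 + 2*x^3 - 13*x^2 - 38*x - 24) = (x - 5)*(x + 1)*(x^3 + x^2 - 14*x - 24) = (x - 5)*(x + 1)*(x + 3)*(x^2 - 2*x - 8) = (x - 5)*(x + 1)*(x + 2)*(x + 3)*(x - 4)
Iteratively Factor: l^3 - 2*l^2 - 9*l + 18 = (l - 3)*(l^2 + l - 6) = (l - 3)*(l - 2)*(l + 3)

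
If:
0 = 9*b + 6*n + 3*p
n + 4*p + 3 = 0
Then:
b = 7*p/3 + 2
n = -4*p - 3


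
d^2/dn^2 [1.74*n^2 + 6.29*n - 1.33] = 3.48000000000000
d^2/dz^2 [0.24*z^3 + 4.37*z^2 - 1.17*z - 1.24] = 1.44*z + 8.74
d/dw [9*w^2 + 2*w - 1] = 18*w + 2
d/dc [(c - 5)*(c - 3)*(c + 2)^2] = 4*c^3 - 12*c^2 - 26*c + 28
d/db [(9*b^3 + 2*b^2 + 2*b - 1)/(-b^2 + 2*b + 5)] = 3*(-3*b^4 + 12*b^3 + 47*b^2 + 6*b + 4)/(b^4 - 4*b^3 - 6*b^2 + 20*b + 25)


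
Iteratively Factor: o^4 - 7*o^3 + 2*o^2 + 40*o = (o - 5)*(o^3 - 2*o^2 - 8*o) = (o - 5)*(o - 4)*(o^2 + 2*o) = (o - 5)*(o - 4)*(o + 2)*(o)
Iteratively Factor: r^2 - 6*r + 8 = (r - 4)*(r - 2)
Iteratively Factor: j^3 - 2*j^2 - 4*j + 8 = (j - 2)*(j^2 - 4) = (j - 2)*(j + 2)*(j - 2)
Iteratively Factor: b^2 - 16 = (b - 4)*(b + 4)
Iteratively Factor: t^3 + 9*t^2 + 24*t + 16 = (t + 4)*(t^2 + 5*t + 4) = (t + 1)*(t + 4)*(t + 4)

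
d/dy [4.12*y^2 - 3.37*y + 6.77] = 8.24*y - 3.37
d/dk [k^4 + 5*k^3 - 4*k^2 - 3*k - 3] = 4*k^3 + 15*k^2 - 8*k - 3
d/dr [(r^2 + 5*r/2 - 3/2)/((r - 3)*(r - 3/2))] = 2*(-14*r^2 + 24*r + 9)/(4*r^4 - 36*r^3 + 117*r^2 - 162*r + 81)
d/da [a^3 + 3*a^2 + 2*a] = 3*a^2 + 6*a + 2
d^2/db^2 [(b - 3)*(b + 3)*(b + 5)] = 6*b + 10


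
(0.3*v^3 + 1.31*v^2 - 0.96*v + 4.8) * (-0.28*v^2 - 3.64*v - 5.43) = -0.084*v^5 - 1.4588*v^4 - 6.1286*v^3 - 4.9629*v^2 - 12.2592*v - 26.064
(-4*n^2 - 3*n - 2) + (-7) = -4*n^2 - 3*n - 9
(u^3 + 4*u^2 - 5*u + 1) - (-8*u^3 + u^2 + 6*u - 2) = 9*u^3 + 3*u^2 - 11*u + 3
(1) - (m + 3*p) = -m - 3*p + 1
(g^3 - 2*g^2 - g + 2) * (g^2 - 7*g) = g^5 - 9*g^4 + 13*g^3 + 9*g^2 - 14*g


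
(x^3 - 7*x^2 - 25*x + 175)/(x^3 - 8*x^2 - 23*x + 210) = (x - 5)/(x - 6)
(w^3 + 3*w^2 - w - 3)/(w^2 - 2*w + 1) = (w^2 + 4*w + 3)/(w - 1)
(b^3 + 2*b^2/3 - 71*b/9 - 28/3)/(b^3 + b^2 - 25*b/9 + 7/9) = (3*b^2 - 5*b - 12)/(3*b^2 - 4*b + 1)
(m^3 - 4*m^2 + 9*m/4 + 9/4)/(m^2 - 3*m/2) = m - 5/2 - 3/(2*m)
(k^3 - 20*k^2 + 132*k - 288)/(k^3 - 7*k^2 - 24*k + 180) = (k - 8)/(k + 5)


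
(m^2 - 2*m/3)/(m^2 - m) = (m - 2/3)/(m - 1)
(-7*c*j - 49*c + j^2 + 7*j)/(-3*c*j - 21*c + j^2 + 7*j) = (7*c - j)/(3*c - j)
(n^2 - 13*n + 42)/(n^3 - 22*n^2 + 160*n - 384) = (n - 7)/(n^2 - 16*n + 64)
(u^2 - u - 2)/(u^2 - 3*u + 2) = (u + 1)/(u - 1)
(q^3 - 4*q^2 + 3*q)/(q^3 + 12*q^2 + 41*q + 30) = q*(q^2 - 4*q + 3)/(q^3 + 12*q^2 + 41*q + 30)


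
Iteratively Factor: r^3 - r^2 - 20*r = (r + 4)*(r^2 - 5*r) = (r - 5)*(r + 4)*(r)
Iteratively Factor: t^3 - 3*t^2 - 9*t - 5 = (t - 5)*(t^2 + 2*t + 1) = (t - 5)*(t + 1)*(t + 1)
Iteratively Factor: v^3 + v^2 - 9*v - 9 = (v + 3)*(v^2 - 2*v - 3) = (v + 1)*(v + 3)*(v - 3)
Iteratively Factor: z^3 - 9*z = (z - 3)*(z^2 + 3*z) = (z - 3)*(z + 3)*(z)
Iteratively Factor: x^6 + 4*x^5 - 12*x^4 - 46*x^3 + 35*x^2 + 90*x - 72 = (x - 3)*(x^5 + 7*x^4 + 9*x^3 - 19*x^2 - 22*x + 24) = (x - 3)*(x + 4)*(x^4 + 3*x^3 - 3*x^2 - 7*x + 6) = (x - 3)*(x - 1)*(x + 4)*(x^3 + 4*x^2 + x - 6) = (x - 3)*(x - 1)*(x + 2)*(x + 4)*(x^2 + 2*x - 3) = (x - 3)*(x - 1)*(x + 2)*(x + 3)*(x + 4)*(x - 1)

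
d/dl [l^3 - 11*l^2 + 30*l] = 3*l^2 - 22*l + 30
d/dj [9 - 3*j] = -3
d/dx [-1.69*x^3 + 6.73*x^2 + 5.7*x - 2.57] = -5.07*x^2 + 13.46*x + 5.7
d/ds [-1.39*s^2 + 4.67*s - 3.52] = 4.67 - 2.78*s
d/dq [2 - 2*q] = -2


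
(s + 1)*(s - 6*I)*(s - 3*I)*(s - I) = s^4 + s^3 - 10*I*s^3 - 27*s^2 - 10*I*s^2 - 27*s + 18*I*s + 18*I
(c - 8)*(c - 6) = c^2 - 14*c + 48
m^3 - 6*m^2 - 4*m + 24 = (m - 6)*(m - 2)*(m + 2)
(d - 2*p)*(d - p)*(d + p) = d^3 - 2*d^2*p - d*p^2 + 2*p^3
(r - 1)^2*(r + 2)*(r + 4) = r^4 + 4*r^3 - 3*r^2 - 10*r + 8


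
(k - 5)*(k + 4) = k^2 - k - 20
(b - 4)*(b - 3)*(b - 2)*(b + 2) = b^4 - 7*b^3 + 8*b^2 + 28*b - 48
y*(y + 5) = y^2 + 5*y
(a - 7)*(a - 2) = a^2 - 9*a + 14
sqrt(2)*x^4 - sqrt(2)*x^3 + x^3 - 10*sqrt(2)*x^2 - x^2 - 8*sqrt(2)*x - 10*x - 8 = (x - 4)*(x + 2)*(x + sqrt(2)/2)*(sqrt(2)*x + sqrt(2))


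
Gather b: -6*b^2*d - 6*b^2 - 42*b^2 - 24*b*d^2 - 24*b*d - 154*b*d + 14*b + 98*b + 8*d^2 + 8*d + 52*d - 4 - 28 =b^2*(-6*d - 48) + b*(-24*d^2 - 178*d + 112) + 8*d^2 + 60*d - 32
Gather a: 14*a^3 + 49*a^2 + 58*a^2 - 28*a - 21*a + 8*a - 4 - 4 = 14*a^3 + 107*a^2 - 41*a - 8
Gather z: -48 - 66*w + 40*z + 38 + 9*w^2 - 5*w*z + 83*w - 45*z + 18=9*w^2 + 17*w + z*(-5*w - 5) + 8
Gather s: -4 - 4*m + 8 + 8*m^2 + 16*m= 8*m^2 + 12*m + 4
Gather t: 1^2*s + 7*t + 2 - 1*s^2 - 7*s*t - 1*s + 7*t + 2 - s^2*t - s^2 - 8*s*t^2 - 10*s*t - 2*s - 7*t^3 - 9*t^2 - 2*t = -2*s^2 - 2*s - 7*t^3 + t^2*(-8*s - 9) + t*(-s^2 - 17*s + 12) + 4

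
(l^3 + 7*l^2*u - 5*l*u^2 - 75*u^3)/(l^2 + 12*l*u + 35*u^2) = (l^2 + 2*l*u - 15*u^2)/(l + 7*u)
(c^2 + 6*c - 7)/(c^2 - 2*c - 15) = (-c^2 - 6*c + 7)/(-c^2 + 2*c + 15)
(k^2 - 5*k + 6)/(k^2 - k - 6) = (k - 2)/(k + 2)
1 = 1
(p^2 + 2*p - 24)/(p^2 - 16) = (p + 6)/(p + 4)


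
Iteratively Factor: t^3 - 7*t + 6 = (t + 3)*(t^2 - 3*t + 2) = (t - 1)*(t + 3)*(t - 2)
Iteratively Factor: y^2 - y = (y - 1)*(y)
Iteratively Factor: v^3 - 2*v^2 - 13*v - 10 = (v + 1)*(v^2 - 3*v - 10) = (v - 5)*(v + 1)*(v + 2)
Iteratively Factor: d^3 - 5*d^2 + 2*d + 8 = (d - 4)*(d^2 - d - 2) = (d - 4)*(d + 1)*(d - 2)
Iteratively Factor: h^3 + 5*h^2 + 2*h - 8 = (h - 1)*(h^2 + 6*h + 8) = (h - 1)*(h + 2)*(h + 4)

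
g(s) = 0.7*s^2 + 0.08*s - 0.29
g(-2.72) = 4.67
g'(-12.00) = -16.72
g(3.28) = 7.50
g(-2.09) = 2.60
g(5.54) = 21.64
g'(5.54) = 7.84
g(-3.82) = 9.62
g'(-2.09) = -2.85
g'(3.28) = 4.67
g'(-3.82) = -5.27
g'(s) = 1.4*s + 0.08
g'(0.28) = 0.47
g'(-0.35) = -0.41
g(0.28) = -0.21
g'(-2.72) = -3.73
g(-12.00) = 99.55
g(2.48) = 4.21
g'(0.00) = 0.08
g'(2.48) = 3.55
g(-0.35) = -0.23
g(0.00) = -0.29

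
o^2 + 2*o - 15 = (o - 3)*(o + 5)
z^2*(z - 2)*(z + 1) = z^4 - z^3 - 2*z^2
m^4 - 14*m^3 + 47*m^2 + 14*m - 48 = (m - 8)*(m - 6)*(m - 1)*(m + 1)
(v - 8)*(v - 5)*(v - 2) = v^3 - 15*v^2 + 66*v - 80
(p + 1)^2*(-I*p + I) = -I*p^3 - I*p^2 + I*p + I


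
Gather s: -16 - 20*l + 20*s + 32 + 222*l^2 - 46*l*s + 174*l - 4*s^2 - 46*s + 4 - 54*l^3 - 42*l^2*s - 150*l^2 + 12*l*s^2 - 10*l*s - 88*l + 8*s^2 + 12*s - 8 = -54*l^3 + 72*l^2 + 66*l + s^2*(12*l + 4) + s*(-42*l^2 - 56*l - 14) + 12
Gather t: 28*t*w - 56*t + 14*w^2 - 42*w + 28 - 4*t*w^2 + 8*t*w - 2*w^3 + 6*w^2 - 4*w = t*(-4*w^2 + 36*w - 56) - 2*w^3 + 20*w^2 - 46*w + 28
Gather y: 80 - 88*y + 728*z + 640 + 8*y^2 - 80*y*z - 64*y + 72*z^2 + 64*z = 8*y^2 + y*(-80*z - 152) + 72*z^2 + 792*z + 720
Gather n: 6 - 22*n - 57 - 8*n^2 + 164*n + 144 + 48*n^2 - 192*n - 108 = 40*n^2 - 50*n - 15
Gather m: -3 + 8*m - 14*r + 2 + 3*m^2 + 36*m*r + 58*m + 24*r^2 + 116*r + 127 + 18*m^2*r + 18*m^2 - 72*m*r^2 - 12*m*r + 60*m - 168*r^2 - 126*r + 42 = m^2*(18*r + 21) + m*(-72*r^2 + 24*r + 126) - 144*r^2 - 24*r + 168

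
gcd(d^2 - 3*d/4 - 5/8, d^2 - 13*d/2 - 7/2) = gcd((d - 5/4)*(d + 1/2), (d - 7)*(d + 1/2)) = d + 1/2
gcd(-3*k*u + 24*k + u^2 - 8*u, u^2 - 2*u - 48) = u - 8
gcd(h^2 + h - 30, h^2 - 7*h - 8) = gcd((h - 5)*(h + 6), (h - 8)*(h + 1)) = 1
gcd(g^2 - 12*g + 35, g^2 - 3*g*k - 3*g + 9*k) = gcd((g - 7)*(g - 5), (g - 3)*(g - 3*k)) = 1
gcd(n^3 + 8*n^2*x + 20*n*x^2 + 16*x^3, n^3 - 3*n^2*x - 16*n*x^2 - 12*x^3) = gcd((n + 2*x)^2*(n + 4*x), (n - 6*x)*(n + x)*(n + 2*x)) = n + 2*x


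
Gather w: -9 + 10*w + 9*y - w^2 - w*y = -w^2 + w*(10 - y) + 9*y - 9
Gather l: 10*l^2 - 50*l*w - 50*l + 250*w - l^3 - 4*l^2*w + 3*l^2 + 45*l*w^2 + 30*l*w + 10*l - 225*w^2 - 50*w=-l^3 + l^2*(13 - 4*w) + l*(45*w^2 - 20*w - 40) - 225*w^2 + 200*w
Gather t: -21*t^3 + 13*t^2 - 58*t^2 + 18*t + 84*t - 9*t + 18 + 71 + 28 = -21*t^3 - 45*t^2 + 93*t + 117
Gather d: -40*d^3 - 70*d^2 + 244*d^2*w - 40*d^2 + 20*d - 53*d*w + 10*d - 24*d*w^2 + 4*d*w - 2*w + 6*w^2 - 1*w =-40*d^3 + d^2*(244*w - 110) + d*(-24*w^2 - 49*w + 30) + 6*w^2 - 3*w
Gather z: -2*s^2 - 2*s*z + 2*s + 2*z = -2*s^2 + 2*s + z*(2 - 2*s)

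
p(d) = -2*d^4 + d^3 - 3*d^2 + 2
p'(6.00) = -1656.00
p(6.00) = -2482.00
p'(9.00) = -5643.00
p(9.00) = -12634.00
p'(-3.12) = 290.89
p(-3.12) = -247.09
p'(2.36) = -102.61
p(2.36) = -63.61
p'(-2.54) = 165.69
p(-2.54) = -116.99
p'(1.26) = -18.80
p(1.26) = -5.80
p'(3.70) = -386.35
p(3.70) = -363.25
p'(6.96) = -2593.66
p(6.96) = -4499.35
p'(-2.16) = 107.58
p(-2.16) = -65.61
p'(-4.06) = 609.20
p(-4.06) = -657.79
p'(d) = -8*d^3 + 3*d^2 - 6*d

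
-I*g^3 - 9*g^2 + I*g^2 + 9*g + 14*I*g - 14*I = (g - 7*I)*(g - 2*I)*(-I*g + I)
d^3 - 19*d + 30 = (d - 3)*(d - 2)*(d + 5)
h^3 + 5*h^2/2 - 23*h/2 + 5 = (h - 2)*(h - 1/2)*(h + 5)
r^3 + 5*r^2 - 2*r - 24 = (r - 2)*(r + 3)*(r + 4)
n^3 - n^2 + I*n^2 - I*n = n*(n - 1)*(n + I)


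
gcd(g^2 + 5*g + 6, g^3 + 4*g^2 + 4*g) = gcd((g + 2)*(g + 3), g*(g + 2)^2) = g + 2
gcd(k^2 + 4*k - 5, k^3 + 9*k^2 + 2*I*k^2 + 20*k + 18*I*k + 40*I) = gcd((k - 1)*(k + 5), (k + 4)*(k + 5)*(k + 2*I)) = k + 5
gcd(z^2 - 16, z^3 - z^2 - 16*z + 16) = z^2 - 16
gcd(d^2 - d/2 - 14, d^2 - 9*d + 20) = d - 4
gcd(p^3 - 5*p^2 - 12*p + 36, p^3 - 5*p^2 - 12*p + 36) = p^3 - 5*p^2 - 12*p + 36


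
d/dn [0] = 0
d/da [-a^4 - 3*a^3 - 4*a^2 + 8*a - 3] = -4*a^3 - 9*a^2 - 8*a + 8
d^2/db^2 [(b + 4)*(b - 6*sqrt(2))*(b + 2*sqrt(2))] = 6*b - 8*sqrt(2) + 8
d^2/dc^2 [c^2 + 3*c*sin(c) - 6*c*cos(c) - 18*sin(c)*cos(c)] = -3*c*sin(c) + 6*c*cos(c) + 12*sin(c) + 36*sin(2*c) + 6*cos(c) + 2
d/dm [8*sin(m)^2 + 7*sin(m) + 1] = (16*sin(m) + 7)*cos(m)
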